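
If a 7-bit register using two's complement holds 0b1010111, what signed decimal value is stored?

MSB is 1, so the value is negative.
Unsigned reading: 87. Subtract 2^7 = 128: 87 − 128 = -41.

-41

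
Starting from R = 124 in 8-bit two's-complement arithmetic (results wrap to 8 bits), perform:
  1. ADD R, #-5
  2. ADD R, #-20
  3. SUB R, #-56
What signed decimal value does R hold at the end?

Start: R = 124 = 01111100.
R = 124 + (-5) = 119 = 01110111
R = 119 + (-20) = 99 = 01100011
R = 99 − (-56) = 155; wraps to -101 = 10011011

-101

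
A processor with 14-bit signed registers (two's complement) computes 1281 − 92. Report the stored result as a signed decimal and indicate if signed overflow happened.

1281 → 00010100000001
92 → 00000001011100
Subtract via negate-and-add: invert 00000001011100 + 1 = 11111110100100 (i.e. -92).
  00010100000001
+ 11111110100100
= 00010010100101  (discard carry-out 1)
Result 00010010100101: MSB = 0 → value 1189.
Addends (after negating the subtrahend) have opposite signs, so signed overflow cannot occur.

1189; no overflow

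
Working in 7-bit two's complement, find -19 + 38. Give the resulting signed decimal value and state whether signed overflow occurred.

19; no overflow

-19 → 1101101
38 → 0100110
  1101101
+ 0100110
= 0010011  (discard carry-out 1)
Result 0010011: MSB = 0 → value 19.
Addends have opposite signs, so signed overflow cannot occur.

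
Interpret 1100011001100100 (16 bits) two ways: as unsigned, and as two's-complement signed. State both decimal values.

unsigned = 50788, signed = -14748

Unsigned: 1100011001100100 = 50788.
Signed: MSB=1 → 50788 − 65536 = -14748.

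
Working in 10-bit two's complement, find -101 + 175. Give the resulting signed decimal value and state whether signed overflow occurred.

-101 → 1110011011
175 → 0010101111
  1110011011
+ 0010101111
= 0001001010  (discard carry-out 1)
Result 0001001010: MSB = 0 → value 74.
Addends have opposite signs, so signed overflow cannot occur.

74; no overflow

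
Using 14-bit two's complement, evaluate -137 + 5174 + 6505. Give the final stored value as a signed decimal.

-4842

-137 + 5174 = 5037 (01001110101101)
5037 + 6505 = 11542 → wraps to -4842 (10110100010110)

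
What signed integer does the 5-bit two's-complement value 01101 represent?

MSB is 0, so the value is non-negative: 01101 = 13.

13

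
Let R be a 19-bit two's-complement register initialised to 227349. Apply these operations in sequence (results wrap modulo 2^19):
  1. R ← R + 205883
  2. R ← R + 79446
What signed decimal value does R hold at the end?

-11610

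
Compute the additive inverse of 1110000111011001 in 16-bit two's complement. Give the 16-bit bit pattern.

Invert: 0001111000100110. Add 1: 0001111000100111.

0001111000100111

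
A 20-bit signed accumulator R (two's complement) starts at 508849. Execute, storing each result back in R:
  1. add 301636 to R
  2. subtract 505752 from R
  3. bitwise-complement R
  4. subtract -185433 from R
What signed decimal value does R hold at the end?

-119301

Start: R = 508849 = 01111100001110110001.
R = 508849 + 301636 = 810485; wraps to -238091 = 11000101110111110101
R = -238091 − 505752 = -743843; wraps to 304733 = 01001010011001011101
R = NOT 01001010011001011101 = 10110101100110100010 = -304734
R = -304734 − (-185433) = -119301 = 11100010110111111011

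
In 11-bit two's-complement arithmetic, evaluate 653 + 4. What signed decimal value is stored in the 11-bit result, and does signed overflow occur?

657; no overflow

653 → 01010001101
4 → 00000000100
  01010001101
+ 00000000100
= 01010010001
Result 01010010001: MSB = 0 → value 657.
Both addends are non-negative and so is the stored result: no signed overflow.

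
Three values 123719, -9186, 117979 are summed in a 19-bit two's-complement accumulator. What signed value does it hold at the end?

232512

123719 + (-9186) = 114533 (0011011111101100101)
114533 + 117979 = 232512 (0111000110001000000)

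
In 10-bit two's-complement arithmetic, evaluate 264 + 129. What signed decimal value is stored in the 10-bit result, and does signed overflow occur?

393; no overflow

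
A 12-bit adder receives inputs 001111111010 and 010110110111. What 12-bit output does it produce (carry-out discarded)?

  001111111010
+ 010110110111
= 100110110001

100110110001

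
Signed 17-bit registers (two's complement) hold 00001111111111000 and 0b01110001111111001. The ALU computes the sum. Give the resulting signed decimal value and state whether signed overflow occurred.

00001111111111000 = 8184 (signed)
0b01110001111111001 → 01110001111111001 = 58361 (signed)
  00001111111111000
+ 01110001111111001
= 10000001111110001
Result 10000001111110001: MSB = 1 → 66545 − 131072 = -64527.
Both addends are non-negative but the stored result is negative: signed overflow. The true value 8184 + 58361 = 66545 lies outside [-65536, 65535].

-64527; overflow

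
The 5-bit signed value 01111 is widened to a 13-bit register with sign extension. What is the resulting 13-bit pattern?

0000000001111

MSB of 01111 is 0; replicate it into the new high bits.
00000000|01111 → 0000000001111 (still 15).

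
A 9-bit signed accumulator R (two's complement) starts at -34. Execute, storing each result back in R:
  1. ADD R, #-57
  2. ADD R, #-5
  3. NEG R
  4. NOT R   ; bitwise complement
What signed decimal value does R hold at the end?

-97

Start: R = -34 = 111011110.
R = -34 + (-57) = -91 = 110100101
R = -91 + (-5) = -96 = 110100000
R = −(-96) = 96 = 001100000
R = NOT 001100000 = 110011111 = -97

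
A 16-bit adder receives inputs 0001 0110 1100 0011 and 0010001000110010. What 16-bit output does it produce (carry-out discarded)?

0011100011110101

  0001011011000011
+ 0010001000110010
= 0011100011110101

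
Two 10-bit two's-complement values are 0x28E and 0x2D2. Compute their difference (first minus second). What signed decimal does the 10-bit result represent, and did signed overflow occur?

0x28E = 1010001110 = -370 (signed)
0x2D2 = 1011010010 = -302 (signed)
Subtract via negate-and-add: invert 1011010010 + 1 = 0100101110 (i.e. 302).
  1010001110
+ 0100101110
= 1110111100
Result 1110111100: MSB = 1 → 956 − 1024 = -68.
Addends (after negating the subtrahend) have opposite signs, so signed overflow cannot occur.

-68; no overflow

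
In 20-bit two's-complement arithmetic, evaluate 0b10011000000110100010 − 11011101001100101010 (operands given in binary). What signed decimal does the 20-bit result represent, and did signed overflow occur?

-283016; no overflow

0b10011000000110100010 → 10011000000110100010 = -425566 (signed)
11011101001100101010 = -142550 (signed)
Subtract via negate-and-add: invert 11011101001100101010 + 1 = 00100010110011010110 (i.e. 142550).
  10011000000110100010
+ 00100010110011010110
= 10111010111001111000
Result 10111010111001111000: MSB = 1 → 765560 − 1048576 = -283016.
Addends (after negating the subtrahend) have opposite signs, so signed overflow cannot occur.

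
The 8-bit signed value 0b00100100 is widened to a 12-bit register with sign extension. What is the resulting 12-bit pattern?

000000100100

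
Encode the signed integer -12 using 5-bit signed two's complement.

10100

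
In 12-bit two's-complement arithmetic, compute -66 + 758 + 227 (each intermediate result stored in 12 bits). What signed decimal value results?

919

-66 + 758 = 692 (001010110100)
692 + 227 = 919 (001110010111)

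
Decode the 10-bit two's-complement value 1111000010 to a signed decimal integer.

-62

MSB is 1, so the value is negative.
Unsigned reading: 962. Subtract 2^10 = 1024: 962 − 1024 = -62.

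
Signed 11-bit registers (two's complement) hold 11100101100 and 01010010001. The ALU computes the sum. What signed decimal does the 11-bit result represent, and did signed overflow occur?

445; no overflow

11100101100 = -212 (signed)
01010010001 = 657 (signed)
  11100101100
+ 01010010001
= 00110111101  (discard carry-out 1)
Result 00110111101: MSB = 0 → value 445.
Addends have opposite signs, so signed overflow cannot occur.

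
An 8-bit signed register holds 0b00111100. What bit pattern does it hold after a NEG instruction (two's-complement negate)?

Invert: 11000011. Add 1: 11000100.
Check: 00111100 = 60, 11000100 = -60.

11000100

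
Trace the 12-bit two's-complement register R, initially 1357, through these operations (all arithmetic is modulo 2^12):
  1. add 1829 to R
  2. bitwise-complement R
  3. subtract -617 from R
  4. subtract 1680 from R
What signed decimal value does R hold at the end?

-154

Start: R = 1357 = 010101001101.
R = 1357 + 1829 = 3186; wraps to -910 = 110001110010
R = NOT 110001110010 = 001110001101 = 909
R = 909 − (-617) = 1526 = 010111110110
R = 1526 − 1680 = -154 = 111101100110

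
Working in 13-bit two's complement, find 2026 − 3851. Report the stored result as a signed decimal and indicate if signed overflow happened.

2026 → 0011111101010
3851 → 0111100001011
Subtract via negate-and-add: invert 0111100001011 + 1 = 1000011110101 (i.e. -3851).
  0011111101010
+ 1000011110101
= 1100011011111
Result 1100011011111: MSB = 1 → 6367 − 8192 = -1825.
Addends (after negating the subtrahend) have opposite signs, so signed overflow cannot occur.

-1825; no overflow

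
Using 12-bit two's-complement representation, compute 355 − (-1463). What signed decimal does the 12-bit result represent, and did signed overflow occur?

1818; no overflow

355 → 000101100011
-1463 → 101001001001
Subtract via negate-and-add: invert 101001001001 + 1 = 010110110111 (i.e. 1463).
  000101100011
+ 010110110111
= 011100011010
Result 011100011010: MSB = 0 → value 1818.
Both addends (after negating the subtrahend) are non-negative and so is the stored result: no signed overflow.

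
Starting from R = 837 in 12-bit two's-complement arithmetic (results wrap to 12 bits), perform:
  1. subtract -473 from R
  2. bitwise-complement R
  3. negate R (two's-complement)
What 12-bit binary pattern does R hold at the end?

010100011111

Start: R = 837 = 001101000101.
R = 837 − (-473) = 1310 = 010100011110
R = NOT 010100011110 = 101011100001 = -1311
R = −(-1311) = 1311 = 010100011111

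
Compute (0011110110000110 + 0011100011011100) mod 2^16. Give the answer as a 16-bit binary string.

  0011110110000110
+ 0011100011011100
= 0111011001100010

0111011001100010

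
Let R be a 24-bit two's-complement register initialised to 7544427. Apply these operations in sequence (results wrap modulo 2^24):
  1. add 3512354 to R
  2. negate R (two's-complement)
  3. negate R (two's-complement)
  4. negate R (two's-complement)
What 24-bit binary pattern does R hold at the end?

Start: R = 7544427 = 011100110001111001101011.
R = 7544427 + 3512354 = 11056781; wraps to -5720435 = 101010001011011010001101
R = −(-5720435) = 5720435 = 010101110100100101110011
R = −(5720435) = -5720435 = 101010001011011010001101
R = −(-5720435) = 5720435 = 010101110100100101110011

010101110100100101110011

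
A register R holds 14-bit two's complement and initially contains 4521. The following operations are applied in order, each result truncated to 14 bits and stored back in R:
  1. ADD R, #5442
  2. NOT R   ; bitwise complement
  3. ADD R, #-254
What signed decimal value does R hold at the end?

6166

Start: R = 4521 = 01000110101001.
R = 4521 + 5442 = 9963; wraps to -6421 = 10011011101011
R = NOT 10011011101011 = 01100100010100 = 6420
R = 6420 + (-254) = 6166 = 01100000010110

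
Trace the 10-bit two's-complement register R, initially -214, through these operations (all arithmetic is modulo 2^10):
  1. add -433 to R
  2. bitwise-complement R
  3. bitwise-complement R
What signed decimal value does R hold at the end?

377

Start: R = -214 = 1100101010.
R = -214 + (-433) = -647; wraps to 377 = 0101111001
R = NOT 0101111001 = 1010000110 = -378
R = NOT 1010000110 = 0101111001 = 377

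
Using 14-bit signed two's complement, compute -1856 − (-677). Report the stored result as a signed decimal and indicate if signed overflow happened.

-1179; no overflow

-1856 → 11100011000000
-677 → 11110101011011
Subtract via negate-and-add: invert 11110101011011 + 1 = 00001010100101 (i.e. 677).
  11100011000000
+ 00001010100101
= 11101101100101
Result 11101101100101: MSB = 1 → 15205 − 16384 = -1179.
Addends (after negating the subtrahend) have opposite signs, so signed overflow cannot occur.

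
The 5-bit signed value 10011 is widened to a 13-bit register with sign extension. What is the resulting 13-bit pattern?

1111111110011

MSB of 10011 is 1; replicate it into the new high bits.
11111111|10011 → 1111111110011 (still -13).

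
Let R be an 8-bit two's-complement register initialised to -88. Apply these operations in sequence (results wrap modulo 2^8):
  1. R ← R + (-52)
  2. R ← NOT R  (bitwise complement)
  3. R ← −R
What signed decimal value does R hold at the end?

117

Start: R = -88 = 10101000.
R = -88 + (-52) = -140; wraps to 116 = 01110100
R = NOT 01110100 = 10001011 = -117
R = −(-117) = 117 = 01110101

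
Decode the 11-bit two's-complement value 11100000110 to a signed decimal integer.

MSB is 1, so the value is negative.
Unsigned reading: 1798. Subtract 2^11 = 2048: 1798 − 2048 = -250.

-250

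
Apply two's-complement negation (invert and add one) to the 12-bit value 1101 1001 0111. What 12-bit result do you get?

001001101001

Invert: 001001101000. Add 1: 001001101001.
Check: 110110010111 = -617, 001001101001 = 617.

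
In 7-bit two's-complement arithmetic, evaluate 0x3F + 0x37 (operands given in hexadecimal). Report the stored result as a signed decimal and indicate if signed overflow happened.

0x3F = 0111111 = 63 (signed)
0x37 = 0110111 = 55 (signed)
  0111111
+ 0110111
= 1110110
Result 1110110: MSB = 1 → 118 − 128 = -10.
Both addends are non-negative but the stored result is negative: signed overflow. The true value 63 + 55 = 118 lies outside [-64, 63].

-10; overflow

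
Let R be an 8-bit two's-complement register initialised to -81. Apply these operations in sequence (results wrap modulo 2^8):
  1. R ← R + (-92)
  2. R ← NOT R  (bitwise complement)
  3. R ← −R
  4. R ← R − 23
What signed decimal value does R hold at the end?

61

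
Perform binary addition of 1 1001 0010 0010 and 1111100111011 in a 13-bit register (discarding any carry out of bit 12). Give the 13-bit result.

  1100100100010
+ 1111100111011
= 1100001011101  (discard carry-out 1)

1100001011101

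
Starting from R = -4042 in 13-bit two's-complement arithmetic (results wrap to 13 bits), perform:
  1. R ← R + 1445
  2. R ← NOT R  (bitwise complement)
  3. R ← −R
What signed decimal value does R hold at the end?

Start: R = -4042 = 1000000110110.
R = -4042 + 1445 = -2597 = 1010111011011
R = NOT 1010111011011 = 0101000100100 = 2596
R = −(2596) = -2596 = 1010111011100

-2596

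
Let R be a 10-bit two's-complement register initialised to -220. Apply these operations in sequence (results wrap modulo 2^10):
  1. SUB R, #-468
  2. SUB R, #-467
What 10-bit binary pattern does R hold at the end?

Start: R = -220 = 1100100100.
R = -220 − (-468) = 248 = 0011111000
R = 248 − (-467) = 715; wraps to -309 = 1011001011

1011001011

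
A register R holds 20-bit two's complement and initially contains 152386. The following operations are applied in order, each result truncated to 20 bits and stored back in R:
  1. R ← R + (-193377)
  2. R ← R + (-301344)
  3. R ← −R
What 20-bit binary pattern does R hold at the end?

01010011100100111111

Start: R = 152386 = 00100101001101000010.
R = 152386 + (-193377) = -40991 = 11110101111111100001
R = -40991 + (-301344) = -342335 = 10101100011011000001
R = −(-342335) = 342335 = 01010011100100111111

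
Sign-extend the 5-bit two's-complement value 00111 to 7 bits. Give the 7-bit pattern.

0000111

MSB of 00111 is 0; replicate it into the new high bits.
00|00111 → 0000111 (still 7).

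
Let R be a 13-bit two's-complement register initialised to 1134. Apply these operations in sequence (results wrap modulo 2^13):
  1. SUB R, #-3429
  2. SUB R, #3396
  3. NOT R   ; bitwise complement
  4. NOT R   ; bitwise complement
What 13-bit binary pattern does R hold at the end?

Start: R = 1134 = 0010001101110.
R = 1134 − (-3429) = 4563; wraps to -3629 = 1000111010011
R = -3629 − 3396 = -7025; wraps to 1167 = 0010010001111
R = NOT 0010010001111 = 1101101110000 = -1168
R = NOT 1101101110000 = 0010010001111 = 1167

0010010001111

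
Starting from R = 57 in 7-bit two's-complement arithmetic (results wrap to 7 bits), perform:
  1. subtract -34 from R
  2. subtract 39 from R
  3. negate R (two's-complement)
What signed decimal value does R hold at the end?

-52

Start: R = 57 = 0111001.
R = 57 − (-34) = 91; wraps to -37 = 1011011
R = -37 − 39 = -76; wraps to 52 = 0110100
R = −(52) = -52 = 1001100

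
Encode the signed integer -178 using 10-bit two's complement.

|-178| = 178 = 0010110010 in 10 bits.
Invert the bits: 1101001101. Add 1: 1101001110.

1101001110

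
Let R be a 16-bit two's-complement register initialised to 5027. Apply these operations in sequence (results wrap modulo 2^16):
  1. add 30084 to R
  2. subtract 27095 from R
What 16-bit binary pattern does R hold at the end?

0001111101010000

Start: R = 5027 = 0001001110100011.
R = 5027 + 30084 = 35111; wraps to -30425 = 1000100100100111
R = -30425 − 27095 = -57520; wraps to 8016 = 0001111101010000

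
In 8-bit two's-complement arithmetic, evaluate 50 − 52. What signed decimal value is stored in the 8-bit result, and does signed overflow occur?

-2; no overflow

50 → 00110010
52 → 00110100
Subtract via negate-and-add: invert 00110100 + 1 = 11001100 (i.e. -52).
  00110010
+ 11001100
= 11111110
Result 11111110: MSB = 1 → 254 − 256 = -2.
Addends (after negating the subtrahend) have opposite signs, so signed overflow cannot occur.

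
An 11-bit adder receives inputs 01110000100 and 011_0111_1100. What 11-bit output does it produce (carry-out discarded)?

  01110000100
+ 01101111100
= 11100000000

11100000000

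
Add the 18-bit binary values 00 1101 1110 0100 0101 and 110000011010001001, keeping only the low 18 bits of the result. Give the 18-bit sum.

  001101111001000101
+ 110000011010001001
= 111110010011001110

111110010011001110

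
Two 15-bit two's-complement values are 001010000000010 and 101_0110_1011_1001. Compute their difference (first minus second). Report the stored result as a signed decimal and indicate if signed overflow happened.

15689; no overflow

001010000000010 = 5122 (signed)
101_0110_1011_1001 → 101011010111001 = -10567 (signed)
Subtract via negate-and-add: invert 101011010111001 + 1 = 010100101000111 (i.e. 10567).
  001010000000010
+ 010100101000111
= 011110101001001
Result 011110101001001: MSB = 0 → value 15689.
Both addends (after negating the subtrahend) are non-negative and so is the stored result: no signed overflow.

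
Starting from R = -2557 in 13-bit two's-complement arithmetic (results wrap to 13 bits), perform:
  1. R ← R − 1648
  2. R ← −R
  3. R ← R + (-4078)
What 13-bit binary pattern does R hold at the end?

0000001111111

Start: R = -2557 = 1011000000011.
R = -2557 − 1648 = -4205; wraps to 3987 = 0111110010011
R = −(3987) = -3987 = 1000001101101
R = -3987 + (-4078) = -8065; wraps to 127 = 0000001111111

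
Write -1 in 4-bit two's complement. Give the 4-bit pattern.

1111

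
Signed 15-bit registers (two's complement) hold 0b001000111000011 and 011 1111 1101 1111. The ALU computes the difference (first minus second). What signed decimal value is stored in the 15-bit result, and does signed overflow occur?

0b001000111000011 → 001000111000011 = 4547 (signed)
011 1111 1101 1111 → 011111111011111 = 16351 (signed)
Subtract via negate-and-add: invert 011111111011111 + 1 = 100000000100001 (i.e. -16351).
  001000111000011
+ 100000000100001
= 101000111100100
Result 101000111100100: MSB = 1 → 20964 − 32768 = -11804.
Addends (after negating the subtrahend) have opposite signs, so signed overflow cannot occur.

-11804; no overflow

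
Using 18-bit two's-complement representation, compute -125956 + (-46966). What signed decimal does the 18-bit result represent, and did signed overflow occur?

89222; overflow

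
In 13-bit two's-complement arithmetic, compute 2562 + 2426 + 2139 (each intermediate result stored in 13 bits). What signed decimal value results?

-1065

2562 + 2426 = 4988 → wraps to -3204 (1001101111100)
-3204 + 2139 = -1065 (1101111010111)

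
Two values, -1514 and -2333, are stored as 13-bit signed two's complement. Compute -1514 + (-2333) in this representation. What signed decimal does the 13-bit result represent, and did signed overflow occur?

-1514 → 1101000010110
-2333 → 1011011100011
  1101000010110
+ 1011011100011
= 1000011111001  (discard carry-out 1)
Result 1000011111001: MSB = 1 → 4345 − 8192 = -3847.
Both addends are negative and so is the stored result: no signed overflow.

-3847; no overflow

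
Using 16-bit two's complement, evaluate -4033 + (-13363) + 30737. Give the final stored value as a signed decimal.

13341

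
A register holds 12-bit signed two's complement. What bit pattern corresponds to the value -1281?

|-1281| = 1281 = 010100000001 in 12 bits.
Invert the bits: 101011111110. Add 1: 101011111111.
Check: 101011111111 reads as 2815 − 4096 = -1281.

101011111111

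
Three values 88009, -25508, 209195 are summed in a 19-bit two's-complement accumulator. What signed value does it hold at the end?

88009 + (-25508) = 62501 (0001111010000100101)
62501 + 209195 = 271696 → wraps to -252592 (1000010010101010000)

-252592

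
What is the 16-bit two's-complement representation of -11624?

1101001010011000

|-11624| = 11624 = 0010110101101000 in 16 bits.
Invert the bits: 1101001010010111. Add 1: 1101001010011000.
Check: 1101001010011000 reads as 53912 − 65536 = -11624.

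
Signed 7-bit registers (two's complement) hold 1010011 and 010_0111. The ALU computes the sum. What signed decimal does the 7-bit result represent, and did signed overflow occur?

-6; no overflow

1010011 = -45 (signed)
010_0111 → 0100111 = 39 (signed)
  1010011
+ 0100111
= 1111010
Result 1111010: MSB = 1 → 122 − 128 = -6.
Addends have opposite signs, so signed overflow cannot occur.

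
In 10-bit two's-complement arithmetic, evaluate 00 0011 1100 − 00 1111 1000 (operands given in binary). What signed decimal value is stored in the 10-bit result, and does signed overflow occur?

00 0011 1100 → 0000111100 = 60 (signed)
00 1111 1000 → 0011111000 = 248 (signed)
Subtract via negate-and-add: invert 0011111000 + 1 = 1100001000 (i.e. -248).
  0000111100
+ 1100001000
= 1101000100
Result 1101000100: MSB = 1 → 836 − 1024 = -188.
Addends (after negating the subtrahend) have opposite signs, so signed overflow cannot occur.

-188; no overflow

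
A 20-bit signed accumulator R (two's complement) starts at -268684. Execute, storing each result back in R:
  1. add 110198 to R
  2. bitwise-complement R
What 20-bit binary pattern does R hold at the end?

Start: R = -268684 = 10111110011001110100.
R = -268684 + 110198 = -158486 = 11011001010011101010
R = NOT 11011001010011101010 = 00100110101100010101 = 158485

00100110101100010101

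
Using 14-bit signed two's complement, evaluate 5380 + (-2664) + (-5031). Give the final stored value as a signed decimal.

-2315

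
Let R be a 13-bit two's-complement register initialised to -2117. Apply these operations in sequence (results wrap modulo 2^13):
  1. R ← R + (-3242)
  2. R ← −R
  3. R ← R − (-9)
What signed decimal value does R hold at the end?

-2824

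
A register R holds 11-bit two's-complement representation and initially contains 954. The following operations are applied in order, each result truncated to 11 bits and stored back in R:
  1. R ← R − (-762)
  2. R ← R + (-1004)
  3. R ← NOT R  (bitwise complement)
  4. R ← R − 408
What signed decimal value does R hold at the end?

927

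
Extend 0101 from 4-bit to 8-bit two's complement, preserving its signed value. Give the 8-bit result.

00000101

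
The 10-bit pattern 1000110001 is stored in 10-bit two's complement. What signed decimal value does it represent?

MSB is 1, so the value is negative.
Invert: 0111001110. Add 1: 0111001111 = 463. So the value is −463.

-463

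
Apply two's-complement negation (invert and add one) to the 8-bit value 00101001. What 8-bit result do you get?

Invert: 11010110. Add 1: 11010111.
Check: 00101001 = 41, 11010111 = -41.

11010111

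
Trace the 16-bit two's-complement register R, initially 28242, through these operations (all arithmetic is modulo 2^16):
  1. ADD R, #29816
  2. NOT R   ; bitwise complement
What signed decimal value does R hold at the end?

Start: R = 28242 = 0110111001010010.
R = 28242 + 29816 = 58058; wraps to -7478 = 1110001011001010
R = NOT 1110001011001010 = 0001110100110101 = 7477

7477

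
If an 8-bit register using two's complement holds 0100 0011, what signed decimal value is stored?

67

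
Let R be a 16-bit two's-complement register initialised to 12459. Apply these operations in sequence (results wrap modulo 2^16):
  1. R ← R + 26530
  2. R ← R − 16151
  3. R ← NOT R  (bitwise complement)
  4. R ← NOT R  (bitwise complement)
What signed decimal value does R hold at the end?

22838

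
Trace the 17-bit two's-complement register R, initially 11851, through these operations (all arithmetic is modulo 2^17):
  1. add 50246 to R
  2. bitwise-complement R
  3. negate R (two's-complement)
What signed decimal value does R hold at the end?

62098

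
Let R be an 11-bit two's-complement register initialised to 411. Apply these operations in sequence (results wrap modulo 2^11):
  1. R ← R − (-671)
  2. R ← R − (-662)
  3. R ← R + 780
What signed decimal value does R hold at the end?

Start: R = 411 = 00110011011.
R = 411 − (-671) = 1082; wraps to -966 = 10000111010
R = -966 − (-662) = -304 = 11011010000
R = -304 + 780 = 476 = 00111011100

476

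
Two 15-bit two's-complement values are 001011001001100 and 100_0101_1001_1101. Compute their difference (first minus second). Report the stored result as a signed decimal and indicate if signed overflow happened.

001011001001100 = 5708 (signed)
100_0101_1001_1101 → 100010110011101 = -14947 (signed)
Subtract via negate-and-add: invert 100010110011101 + 1 = 011101001100011 (i.e. 14947).
  001011001001100
+ 011101001100011
= 101000010101111
Result 101000010101111: MSB = 1 → 20655 − 32768 = -12113.
Both addends (after negating the subtrahend) are non-negative but the stored result is negative: signed overflow. The true value 5708 − (-14947) = 20655 lies outside [-16384, 16383].

-12113; overflow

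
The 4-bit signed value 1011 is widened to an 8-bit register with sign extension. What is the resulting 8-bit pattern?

11111011

MSB of 1011 is 1; replicate it into the new high bits.
1111|1011 → 11111011 (still -5).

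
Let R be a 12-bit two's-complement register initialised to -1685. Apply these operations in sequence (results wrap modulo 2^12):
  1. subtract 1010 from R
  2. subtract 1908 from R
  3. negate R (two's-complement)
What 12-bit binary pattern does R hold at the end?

000111111011

Start: R = -1685 = 100101101011.
R = -1685 − 1010 = -2695; wraps to 1401 = 010101111001
R = 1401 − 1908 = -507 = 111000000101
R = −(-507) = 507 = 000111111011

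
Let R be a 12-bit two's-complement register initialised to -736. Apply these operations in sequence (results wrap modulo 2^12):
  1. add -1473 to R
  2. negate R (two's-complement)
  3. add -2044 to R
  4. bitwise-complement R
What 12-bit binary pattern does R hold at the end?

111101011010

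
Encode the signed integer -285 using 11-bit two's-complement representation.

11011100011

|-285| = 285 = 00100011101 in 11 bits.
Invert the bits: 11011100010. Add 1: 11011100011.
Check: 11011100011 reads as 1763 − 2048 = -285.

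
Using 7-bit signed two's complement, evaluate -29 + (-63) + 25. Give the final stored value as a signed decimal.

61

-29 + (-63) = -92 → wraps to 36 (0100100)
36 + 25 = 61 (0111101)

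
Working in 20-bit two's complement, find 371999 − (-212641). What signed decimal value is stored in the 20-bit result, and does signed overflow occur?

-463936; overflow

371999 → 01011010110100011111
-212641 → 11001100000101011111
Subtract via negate-and-add: invert 11001100000101011111 + 1 = 00110011111010100001 (i.e. 212641).
  01011010110100011111
+ 00110011111010100001
= 10001110101111000000
Result 10001110101111000000: MSB = 1 → 584640 − 1048576 = -463936.
Both addends (after negating the subtrahend) are non-negative but the stored result is negative: signed overflow. The true value 371999 − (-212641) = 584640 lies outside [-524288, 524287].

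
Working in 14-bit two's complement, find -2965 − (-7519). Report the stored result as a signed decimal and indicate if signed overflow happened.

4554; no overflow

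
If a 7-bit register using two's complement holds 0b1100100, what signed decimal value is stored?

-28

MSB is 1, so the value is negative.
Unsigned reading: 100. Subtract 2^7 = 128: 100 − 128 = -28.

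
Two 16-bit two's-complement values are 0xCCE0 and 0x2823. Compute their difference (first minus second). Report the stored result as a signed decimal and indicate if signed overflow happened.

-23363; no overflow

0xCCE0 = 1100110011100000 = -13088 (signed)
0x2823 = 0010100000100011 = 10275 (signed)
Subtract via negate-and-add: invert 0010100000100011 + 1 = 1101011111011101 (i.e. -10275).
  1100110011100000
+ 1101011111011101
= 1010010010111101  (discard carry-out 1)
Result 1010010010111101: MSB = 1 → 42173 − 65536 = -23363.
Both addends (after negating the subtrahend) are negative and so is the stored result: no signed overflow.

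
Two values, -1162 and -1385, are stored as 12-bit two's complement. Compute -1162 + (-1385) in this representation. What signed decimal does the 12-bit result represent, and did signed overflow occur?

1549; overflow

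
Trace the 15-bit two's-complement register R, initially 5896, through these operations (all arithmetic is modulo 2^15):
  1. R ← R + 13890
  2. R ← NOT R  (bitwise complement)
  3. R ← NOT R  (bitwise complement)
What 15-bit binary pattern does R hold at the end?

100110101001010

Start: R = 5896 = 001011100001000.
R = 5896 + 13890 = 19786; wraps to -12982 = 100110101001010
R = NOT 100110101001010 = 011001010110101 = 12981
R = NOT 011001010110101 = 100110101001010 = -12982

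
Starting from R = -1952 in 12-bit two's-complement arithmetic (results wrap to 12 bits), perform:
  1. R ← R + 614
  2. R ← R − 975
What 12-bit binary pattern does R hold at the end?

011011110111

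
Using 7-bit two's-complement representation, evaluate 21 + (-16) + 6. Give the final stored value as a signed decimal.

11

21 + (-16) = 5 (0000101)
5 + 6 = 11 (0001011)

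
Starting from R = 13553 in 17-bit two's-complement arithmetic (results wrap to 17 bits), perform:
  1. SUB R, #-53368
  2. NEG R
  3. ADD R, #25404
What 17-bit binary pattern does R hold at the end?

Start: R = 13553 = 00011010011110001.
R = 13553 − (-53368) = 66921; wraps to -64151 = 10000010101101001
R = −(-64151) = 64151 = 01111101010010111
R = 64151 + 25404 = 89555; wraps to -41517 = 10101110111010011

10101110111010011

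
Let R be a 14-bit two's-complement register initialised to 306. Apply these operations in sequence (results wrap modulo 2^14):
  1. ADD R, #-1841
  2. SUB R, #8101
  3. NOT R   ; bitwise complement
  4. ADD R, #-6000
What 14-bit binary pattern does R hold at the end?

00111000110011

Start: R = 306 = 00000100110010.
R = 306 + (-1841) = -1535 = 11101000000001
R = -1535 − 8101 = -9636; wraps to 6748 = 01101001011100
R = NOT 01101001011100 = 10010110100011 = -6749
R = -6749 + (-6000) = -12749; wraps to 3635 = 00111000110011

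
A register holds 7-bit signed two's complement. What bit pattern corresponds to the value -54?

1001010

|-54| = 54 = 0110110 in 7 bits.
Invert the bits: 1001001. Add 1: 1001010.
Check: 1001010 reads as 74 − 128 = -54.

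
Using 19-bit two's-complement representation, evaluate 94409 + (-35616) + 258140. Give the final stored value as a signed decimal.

94409 + (-35616) = 58793 (0001110010110101001)
58793 + 258140 = 316933 → wraps to -207355 (1001101011000000101)

-207355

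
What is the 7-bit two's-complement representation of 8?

0001000

8 is non-negative, so write it directly in 7 bits: 0001000.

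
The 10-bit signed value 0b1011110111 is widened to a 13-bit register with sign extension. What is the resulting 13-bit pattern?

1111011110111

MSB of 1011110111 is 1; replicate it into the new high bits.
111|1011110111 → 1111011110111 (still -265).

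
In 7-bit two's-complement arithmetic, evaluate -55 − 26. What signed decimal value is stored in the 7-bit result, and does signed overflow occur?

47; overflow

-55 → 1001001
26 → 0011010
Subtract via negate-and-add: invert 0011010 + 1 = 1100110 (i.e. -26).
  1001001
+ 1100110
= 0101111  (discard carry-out 1)
Result 0101111: MSB = 0 → value 47.
Both addends (after negating the subtrahend) are negative but the stored result is non-negative: signed overflow. The true value -55 − 26 = -81 lies outside [-64, 63].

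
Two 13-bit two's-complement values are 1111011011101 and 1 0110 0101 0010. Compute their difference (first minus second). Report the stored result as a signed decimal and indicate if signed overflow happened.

2187; no overflow

1111011011101 = -291 (signed)
1 0110 0101 0010 → 1011001010010 = -2478 (signed)
Subtract via negate-and-add: invert 1011001010010 + 1 = 0100110101110 (i.e. 2478).
  1111011011101
+ 0100110101110
= 0100010001011  (discard carry-out 1)
Result 0100010001011: MSB = 0 → value 2187.
Addends (after negating the subtrahend) have opposite signs, so signed overflow cannot occur.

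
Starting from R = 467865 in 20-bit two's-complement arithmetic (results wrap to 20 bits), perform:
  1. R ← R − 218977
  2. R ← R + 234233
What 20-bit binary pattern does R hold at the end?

Start: R = 467865 = 01110010001110011001.
R = 467865 − 218977 = 248888 = 00111100110000111000
R = 248888 + 234233 = 483121 = 01110101111100110001

01110101111100110001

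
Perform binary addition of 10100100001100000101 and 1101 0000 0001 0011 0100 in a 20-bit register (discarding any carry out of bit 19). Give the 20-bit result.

01110100010000111001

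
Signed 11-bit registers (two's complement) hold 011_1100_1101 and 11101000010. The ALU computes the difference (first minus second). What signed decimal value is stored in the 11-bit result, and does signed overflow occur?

011_1100_1101 → 01111001101 = 973 (signed)
11101000010 = -190 (signed)
Subtract via negate-and-add: invert 11101000010 + 1 = 00010111110 (i.e. 190).
  01111001101
+ 00010111110
= 10010001011
Result 10010001011: MSB = 1 → 1163 − 2048 = -885.
Both addends (after negating the subtrahend) are non-negative but the stored result is negative: signed overflow. The true value 973 − (-190) = 1163 lies outside [-1024, 1023].

-885; overflow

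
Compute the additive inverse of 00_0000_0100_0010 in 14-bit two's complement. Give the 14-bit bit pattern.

Invert: 11111110111101. Add 1: 11111110111110.
Check: 00000001000010 = 66, 11111110111110 = -66.

11111110111110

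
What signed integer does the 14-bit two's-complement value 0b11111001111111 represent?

-385

MSB is 1, so the value is negative.
Invert: 00000110000000. Add 1: 00000110000001 = 385. So the value is −385.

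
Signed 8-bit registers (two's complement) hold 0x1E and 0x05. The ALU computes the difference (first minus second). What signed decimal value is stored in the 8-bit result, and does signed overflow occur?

0x1E = 00011110 = 30 (signed)
0x05 = 00000101 = 5 (signed)
Subtract via negate-and-add: invert 00000101 + 1 = 11111011 (i.e. -5).
  00011110
+ 11111011
= 00011001  (discard carry-out 1)
Result 00011001: MSB = 0 → value 25.
Addends (after negating the subtrahend) have opposite signs, so signed overflow cannot occur.

25; no overflow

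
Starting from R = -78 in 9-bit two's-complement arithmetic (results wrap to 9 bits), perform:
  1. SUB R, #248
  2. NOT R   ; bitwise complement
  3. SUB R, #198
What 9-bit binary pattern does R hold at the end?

Start: R = -78 = 110110010.
R = -78 − 248 = -326; wraps to 186 = 010111010
R = NOT 010111010 = 101000101 = -187
R = -187 − 198 = -385; wraps to 127 = 001111111

001111111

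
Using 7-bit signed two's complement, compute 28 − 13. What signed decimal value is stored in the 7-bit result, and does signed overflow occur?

15; no overflow

28 → 0011100
13 → 0001101
Subtract via negate-and-add: invert 0001101 + 1 = 1110011 (i.e. -13).
  0011100
+ 1110011
= 0001111  (discard carry-out 1)
Result 0001111: MSB = 0 → value 15.
Addends (after negating the subtrahend) have opposite signs, so signed overflow cannot occur.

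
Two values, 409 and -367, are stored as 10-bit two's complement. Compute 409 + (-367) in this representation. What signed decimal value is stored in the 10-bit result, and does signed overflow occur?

42; no overflow

409 → 0110011001
-367 → 1010010001
  0110011001
+ 1010010001
= 0000101010  (discard carry-out 1)
Result 0000101010: MSB = 0 → value 42.
Addends have opposite signs, so signed overflow cannot occur.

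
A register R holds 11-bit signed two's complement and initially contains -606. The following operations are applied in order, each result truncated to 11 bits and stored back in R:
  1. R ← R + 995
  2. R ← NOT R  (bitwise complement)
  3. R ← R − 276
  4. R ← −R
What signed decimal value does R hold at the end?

Start: R = -606 = 10110100010.
R = -606 + 995 = 389 = 00110000101
R = NOT 00110000101 = 11001111010 = -390
R = -390 − 276 = -666 = 10101100110
R = −(-666) = 666 = 01010011010

666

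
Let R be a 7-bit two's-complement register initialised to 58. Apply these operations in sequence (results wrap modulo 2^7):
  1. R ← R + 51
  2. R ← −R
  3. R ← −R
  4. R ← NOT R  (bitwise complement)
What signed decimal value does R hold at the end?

18

Start: R = 58 = 0111010.
R = 58 + 51 = 109; wraps to -19 = 1101101
R = −(-19) = 19 = 0010011
R = −(19) = -19 = 1101101
R = NOT 1101101 = 0010010 = 18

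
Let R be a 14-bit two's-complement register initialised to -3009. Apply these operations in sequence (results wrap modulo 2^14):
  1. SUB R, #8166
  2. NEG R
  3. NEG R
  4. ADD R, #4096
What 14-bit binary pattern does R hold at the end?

Start: R = -3009 = 11010000111111.
R = -3009 − 8166 = -11175; wraps to 5209 = 01010001011001
R = −(5209) = -5209 = 10101110100111
R = −(-5209) = 5209 = 01010001011001
R = 5209 + 4096 = 9305; wraps to -7079 = 10010001011001

10010001011001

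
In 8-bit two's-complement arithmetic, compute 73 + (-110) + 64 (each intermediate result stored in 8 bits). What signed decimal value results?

27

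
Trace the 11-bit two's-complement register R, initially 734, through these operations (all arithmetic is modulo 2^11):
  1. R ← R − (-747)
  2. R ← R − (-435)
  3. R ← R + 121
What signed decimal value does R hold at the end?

-11

Start: R = 734 = 01011011110.
R = 734 − (-747) = 1481; wraps to -567 = 10111001001
R = -567 − (-435) = -132 = 11101111100
R = -132 + 121 = -11 = 11111110101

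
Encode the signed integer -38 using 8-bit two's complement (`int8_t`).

11011010

|-38| = 38 = 00100110 in 8 bits.
Invert the bits: 11011001. Add 1: 11011010.
Check: 11011010 reads as 218 − 256 = -38.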